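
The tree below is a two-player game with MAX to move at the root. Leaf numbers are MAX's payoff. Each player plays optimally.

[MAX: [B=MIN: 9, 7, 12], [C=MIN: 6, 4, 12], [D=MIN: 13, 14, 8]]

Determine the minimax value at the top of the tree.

B (MIN): min(9, 7, 12) = 7
C (MIN): min(6, 4, 12) = 4
D (MIN): min(13, 14, 8) = 8
Root (MAX): max(7, 4, 8) = 8

8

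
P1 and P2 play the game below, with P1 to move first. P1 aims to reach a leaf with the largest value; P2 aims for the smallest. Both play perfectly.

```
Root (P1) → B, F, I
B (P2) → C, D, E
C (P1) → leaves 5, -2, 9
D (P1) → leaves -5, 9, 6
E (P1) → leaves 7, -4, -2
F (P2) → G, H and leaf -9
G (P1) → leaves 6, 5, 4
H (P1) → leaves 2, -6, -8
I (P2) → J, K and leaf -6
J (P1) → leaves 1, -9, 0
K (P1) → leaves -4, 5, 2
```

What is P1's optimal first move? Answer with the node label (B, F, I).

C (P1): max(5, -2, 9) = 9
D (P1): max(-5, 9, 6) = 9
E (P1): max(7, -4, -2) = 7
B (P2): min(9, 9, 7) = 7
G (P1): max(6, 5, 4) = 6
H (P1): max(2, -6, -8) = 2
F (P2): min(6, 2, -9) = -9
J (P1): max(1, -9, 0) = 1
K (P1): max(-4, 5, 2) = 5
I (P2): min(1, 5, -6) = -6
Root (P1): max(7, -9, -6) = 7
P1 picks the child with the highest value: B (value 7).

B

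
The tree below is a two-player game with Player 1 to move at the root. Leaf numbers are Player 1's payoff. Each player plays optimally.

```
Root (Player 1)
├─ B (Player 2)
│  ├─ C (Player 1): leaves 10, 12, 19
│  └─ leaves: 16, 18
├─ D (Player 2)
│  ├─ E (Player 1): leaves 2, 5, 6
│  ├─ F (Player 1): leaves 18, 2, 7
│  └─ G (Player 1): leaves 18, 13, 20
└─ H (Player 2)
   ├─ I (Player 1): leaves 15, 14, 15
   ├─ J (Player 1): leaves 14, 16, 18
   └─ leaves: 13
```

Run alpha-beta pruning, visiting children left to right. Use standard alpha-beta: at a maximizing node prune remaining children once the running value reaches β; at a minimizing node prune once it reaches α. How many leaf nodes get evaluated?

C [α=-∞,β=+∞]: v=19
B [α=-∞,β=+∞]: v=16
E [α=16,β=+∞]: v=6
D [α=16,β=+∞]: v=6 after child 1 ≤ α → α-cutoff, skip 2
I [α=16,β=+∞]: v=15
H [α=16,β=+∞]: v=15 after child 1 ≤ α → α-cutoff, skip 2
Root [α=-∞,β=+∞]: v=16
Leaves evaluated: 11 of 21.

11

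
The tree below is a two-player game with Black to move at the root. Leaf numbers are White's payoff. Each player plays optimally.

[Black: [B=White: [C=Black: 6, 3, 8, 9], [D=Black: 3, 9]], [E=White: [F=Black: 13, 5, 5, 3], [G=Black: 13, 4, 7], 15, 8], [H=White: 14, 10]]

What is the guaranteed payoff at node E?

15

F: min(13, 5, 5, 3) = 3
G: min(13, 4, 7) = 4
E: max(3, 4, 15, 8) = 15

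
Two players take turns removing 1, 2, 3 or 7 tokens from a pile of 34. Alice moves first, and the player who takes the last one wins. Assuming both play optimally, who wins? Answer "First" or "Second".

Positions where the player to move wins (W) vs loses (L):
i:   0  1  2  3  4  5  6  7  8  9 10 11 12 13 14 15 16 17 18 19 20 21 22 23 24 25 26 27 28 29 30 31 32 33 34
     L  W  W  W  L  W  W  W  L  W  W  W  L  W  W  W  L  W  W  W  L  W  W  W  L  W  W  W  L  W  W  W  L  W  W
Position 34 is W, so the first player wins.

First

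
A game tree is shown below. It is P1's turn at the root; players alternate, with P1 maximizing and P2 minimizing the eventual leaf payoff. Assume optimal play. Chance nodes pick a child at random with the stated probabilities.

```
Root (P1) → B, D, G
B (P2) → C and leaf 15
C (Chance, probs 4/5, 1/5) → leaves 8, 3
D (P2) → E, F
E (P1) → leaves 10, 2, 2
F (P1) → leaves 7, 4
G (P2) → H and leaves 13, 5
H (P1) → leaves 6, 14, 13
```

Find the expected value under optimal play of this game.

C (Chance): 4/5·8 + 1/5·3 = 7
B (P2): min(7, 15) = 7
E (P1): max(10, 2, 2) = 10
F (P1): max(7, 4) = 7
D (P2): min(10, 7) = 7
H (P1): max(6, 14, 13) = 14
G (P2): min(14, 13, 5) = 5
Root (P1): max(7, 7, 5) = 7

7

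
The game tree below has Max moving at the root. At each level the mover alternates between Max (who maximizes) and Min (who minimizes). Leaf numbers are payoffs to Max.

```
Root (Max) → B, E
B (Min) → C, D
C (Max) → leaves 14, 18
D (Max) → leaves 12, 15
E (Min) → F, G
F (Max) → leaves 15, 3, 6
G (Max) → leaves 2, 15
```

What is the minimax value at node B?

C: max(14, 18) = 18
D: max(12, 15) = 15
B: min(18, 15) = 15

15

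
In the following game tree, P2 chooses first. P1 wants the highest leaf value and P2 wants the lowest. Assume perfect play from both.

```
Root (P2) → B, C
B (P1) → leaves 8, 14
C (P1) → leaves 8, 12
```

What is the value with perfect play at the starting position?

B (P1): max(8, 14) = 14
C (P1): max(8, 12) = 12
Root (P2): min(14, 12) = 12

12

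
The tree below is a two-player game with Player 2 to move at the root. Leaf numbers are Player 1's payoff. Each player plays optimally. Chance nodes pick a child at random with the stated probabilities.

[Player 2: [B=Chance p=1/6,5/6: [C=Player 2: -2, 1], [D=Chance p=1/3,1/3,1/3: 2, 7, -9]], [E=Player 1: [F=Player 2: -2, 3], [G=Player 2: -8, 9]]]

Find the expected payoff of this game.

-2

C (Player 2): min(-2, 1) = -2
D (Chance): 1/3·2 + 1/3·7 + 1/3·-9 = 0
B (Chance): 1/6·-2 + 5/6·0 = -0.33
F (Player 2): min(-2, 3) = -2
G (Player 2): min(-8, 9) = -8
E (Player 1): max(-2, -8) = -2
Root (Player 2): min(-0.33, -2) = -2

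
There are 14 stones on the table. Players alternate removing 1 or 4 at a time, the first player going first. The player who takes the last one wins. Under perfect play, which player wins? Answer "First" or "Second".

Positions where the player to move wins (W) vs loses (L):
i:   0  1  2  3  4  5  6  7  8  9 10 11 12 13 14
     L  W  L  W  W  L  W  L  W  W  L  W  L  W  W
Position 14 is W, so the first player wins.

First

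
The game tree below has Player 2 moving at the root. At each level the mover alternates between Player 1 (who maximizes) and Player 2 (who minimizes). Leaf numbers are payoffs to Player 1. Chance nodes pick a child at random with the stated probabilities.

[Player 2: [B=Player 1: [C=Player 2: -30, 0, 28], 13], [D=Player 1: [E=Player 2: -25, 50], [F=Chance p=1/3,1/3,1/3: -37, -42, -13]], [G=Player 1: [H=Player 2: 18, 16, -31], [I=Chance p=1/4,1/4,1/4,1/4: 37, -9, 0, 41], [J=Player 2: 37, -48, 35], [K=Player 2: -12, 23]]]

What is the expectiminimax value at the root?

C (Player 2): min(-30, 0, 28) = -30
B (Player 1): max(-30, 13) = 13
E (Player 2): min(-25, 50) = -25
F (Chance): 1/3·-37 + 1/3·-42 + 1/3·-13 = -30.67
D (Player 1): max(-25, -30.67) = -25
H (Player 2): min(18, 16, -31) = -31
I (Chance): 1/4·37 + 1/4·-9 + 1/4·0 + 1/4·41 = 17.25
J (Player 2): min(37, -48, 35) = -48
K (Player 2): min(-12, 23) = -12
G (Player 1): max(-31, 17.25, -48, -12) = 17.25
Root (Player 2): min(13, -25, 17.25) = -25

-25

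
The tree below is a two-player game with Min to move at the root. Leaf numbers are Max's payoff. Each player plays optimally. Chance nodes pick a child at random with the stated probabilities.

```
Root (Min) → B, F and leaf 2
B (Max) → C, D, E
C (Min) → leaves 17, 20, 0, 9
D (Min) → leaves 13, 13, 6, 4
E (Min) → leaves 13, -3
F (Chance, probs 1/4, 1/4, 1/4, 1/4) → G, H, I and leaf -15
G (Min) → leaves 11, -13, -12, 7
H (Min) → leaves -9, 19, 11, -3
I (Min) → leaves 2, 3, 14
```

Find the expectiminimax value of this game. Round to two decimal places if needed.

C (Min): min(17, 20, 0, 9) = 0
D (Min): min(13, 13, 6, 4) = 4
E (Min): min(13, -3) = -3
B (Max): max(0, 4, -3) = 4
G (Min): min(11, -13, -12, 7) = -13
H (Min): min(-9, 19, 11, -3) = -9
I (Min): min(2, 3, 14) = 2
F (Chance): 1/4·-13 + 1/4·-9 + 1/4·2 + 1/4·-15 = -8.75
Root (Min): min(4, -8.75, 2) = -8.75

-8.75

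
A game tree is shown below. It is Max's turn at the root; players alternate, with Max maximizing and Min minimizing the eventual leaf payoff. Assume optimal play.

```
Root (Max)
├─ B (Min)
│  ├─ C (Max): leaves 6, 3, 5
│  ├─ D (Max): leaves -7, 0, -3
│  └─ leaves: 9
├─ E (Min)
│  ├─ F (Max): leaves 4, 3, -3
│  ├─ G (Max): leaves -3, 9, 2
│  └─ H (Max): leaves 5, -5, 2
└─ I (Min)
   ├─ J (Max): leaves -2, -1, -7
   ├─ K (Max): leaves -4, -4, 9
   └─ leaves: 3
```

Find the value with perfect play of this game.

4

C (Max): max(6, 3, 5) = 6
D (Max): max(-7, 0, -3) = 0
B (Min): min(6, 0, 9) = 0
F (Max): max(4, 3, -3) = 4
G (Max): max(-3, 9, 2) = 9
H (Max): max(5, -5, 2) = 5
E (Min): min(4, 9, 5) = 4
J (Max): max(-2, -1, -7) = -1
K (Max): max(-4, -4, 9) = 9
I (Min): min(-1, 9, 3) = -1
Root (Max): max(0, 4, -1) = 4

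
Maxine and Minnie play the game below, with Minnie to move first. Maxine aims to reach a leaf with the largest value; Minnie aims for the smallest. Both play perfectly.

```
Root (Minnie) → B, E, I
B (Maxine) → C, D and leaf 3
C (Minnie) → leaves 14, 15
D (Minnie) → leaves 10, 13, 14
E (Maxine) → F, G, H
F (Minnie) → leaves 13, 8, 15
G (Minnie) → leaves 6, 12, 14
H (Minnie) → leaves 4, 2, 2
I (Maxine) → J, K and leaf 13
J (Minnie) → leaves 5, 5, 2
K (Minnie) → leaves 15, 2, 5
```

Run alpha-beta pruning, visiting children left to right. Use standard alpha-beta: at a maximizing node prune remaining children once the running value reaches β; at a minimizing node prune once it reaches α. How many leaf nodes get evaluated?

15

C [α=-∞,β=+∞]: v=14
D [α=14,β=+∞]: v=10 after child 1 ≤ α → α-cutoff, skip 2
B [α=-∞,β=+∞]: v=14
F [α=-∞,β=14]: v=8
G [α=8,β=14]: v=6 after child 1 ≤ α → α-cutoff, skip 2
H [α=8,β=14]: v=4 after child 1 ≤ α → α-cutoff, skip 2
E [α=-∞,β=14]: v=8
J [α=-∞,β=8]: v=2
K [α=2,β=8]: v=2 after child 2 ≤ α → α-cutoff, skip 1
I [α=-∞,β=8]: v=13
Root [α=-∞,β=+∞]: v=8
Leaves evaluated: 15 of 22.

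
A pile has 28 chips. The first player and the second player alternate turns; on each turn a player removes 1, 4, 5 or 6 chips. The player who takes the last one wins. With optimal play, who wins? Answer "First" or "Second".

First

Compute winning (W) and losing (L) positions by backward induction:
i:   0  1  2  3  4  5  6  7  8  9 10 11 12 13 14 15 16 17 18 19 20 21 22 23 24 25 26 27 28
     L  W  L  W  W  W  W  W  W  L  W  L  W  W  W  W  W  W  L  W  L  W  W  W  W  W  W  L  W
Position 28 is W, so the first player wins.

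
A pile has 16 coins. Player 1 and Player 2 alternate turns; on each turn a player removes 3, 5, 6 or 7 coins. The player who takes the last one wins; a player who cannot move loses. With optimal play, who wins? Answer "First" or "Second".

i:   0  1  2  3  4  5  6  7  8  9 10 11 12 13 14 15 16
     L  L  L  W  W  W  W  W  W  W  L  L  L  W  W  W  W
Position 16 is W, so the first player wins.

First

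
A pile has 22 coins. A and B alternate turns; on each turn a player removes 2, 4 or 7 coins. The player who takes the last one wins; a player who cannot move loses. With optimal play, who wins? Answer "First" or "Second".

First

i:   0  1  2  3  4  5  6  7  8  9 10 11 12 13 14 15 16 17 18 19 20 21 22
     L  L  W  W  W  W  L  W  W  L  W  W  L  W  W  L  W  W  L  W  W  L  W
Position 22 is W, so the first player wins.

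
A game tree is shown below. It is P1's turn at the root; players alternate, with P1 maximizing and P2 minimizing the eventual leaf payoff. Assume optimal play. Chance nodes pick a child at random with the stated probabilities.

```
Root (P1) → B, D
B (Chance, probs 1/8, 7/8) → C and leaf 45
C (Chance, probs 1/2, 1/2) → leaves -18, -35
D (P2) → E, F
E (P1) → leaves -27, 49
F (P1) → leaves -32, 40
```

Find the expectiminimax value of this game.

C (Chance): 1/2·-18 + 1/2·-35 = -26.5
B (Chance): 1/8·-26.5 + 7/8·45 = 36.06
E (P1): max(-27, 49) = 49
F (P1): max(-32, 40) = 40
D (P2): min(49, 40) = 40
Root (P1): max(36.06, 40) = 40

40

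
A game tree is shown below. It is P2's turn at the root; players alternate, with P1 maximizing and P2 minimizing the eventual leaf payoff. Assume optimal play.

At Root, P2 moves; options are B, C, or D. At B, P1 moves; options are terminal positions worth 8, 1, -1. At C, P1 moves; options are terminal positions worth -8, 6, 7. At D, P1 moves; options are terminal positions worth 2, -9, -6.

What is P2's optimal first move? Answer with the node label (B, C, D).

B (P1): max(8, 1, -1) = 8
C (P1): max(-8, 6, 7) = 7
D (P1): max(2, -9, -6) = 2
Root (P2): min(8, 7, 2) = 2
P2 picks the child with the lowest value: D (value 2).

D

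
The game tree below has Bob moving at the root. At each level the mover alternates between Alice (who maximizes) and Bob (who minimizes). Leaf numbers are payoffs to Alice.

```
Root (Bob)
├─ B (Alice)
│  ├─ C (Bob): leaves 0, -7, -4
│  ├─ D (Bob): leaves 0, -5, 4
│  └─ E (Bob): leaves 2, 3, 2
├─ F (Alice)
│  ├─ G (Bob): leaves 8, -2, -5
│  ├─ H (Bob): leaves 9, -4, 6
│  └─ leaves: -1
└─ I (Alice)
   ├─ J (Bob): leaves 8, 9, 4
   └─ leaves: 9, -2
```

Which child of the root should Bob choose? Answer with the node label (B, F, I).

C (Bob): min(0, -7, -4) = -7
D (Bob): min(0, -5, 4) = -5
E (Bob): min(2, 3, 2) = 2
B (Alice): max(-7, -5, 2) = 2
G (Bob): min(8, -2, -5) = -5
H (Bob): min(9, -4, 6) = -4
F (Alice): max(-5, -4, -1) = -1
J (Bob): min(8, 9, 4) = 4
I (Alice): max(4, 9, -2) = 9
Root (Bob): min(2, -1, 9) = -1
Bob picks the child with the lowest value: F (value -1).

F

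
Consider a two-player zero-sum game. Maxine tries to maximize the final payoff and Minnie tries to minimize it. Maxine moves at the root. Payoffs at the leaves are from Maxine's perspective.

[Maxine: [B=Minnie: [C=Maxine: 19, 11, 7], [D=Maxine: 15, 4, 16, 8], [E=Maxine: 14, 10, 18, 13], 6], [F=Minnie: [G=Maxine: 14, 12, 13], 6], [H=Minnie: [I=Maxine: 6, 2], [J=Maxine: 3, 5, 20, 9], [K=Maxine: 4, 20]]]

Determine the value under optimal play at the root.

6

C (Maxine): max(19, 11, 7) = 19
D (Maxine): max(15, 4, 16, 8) = 16
E (Maxine): max(14, 10, 18, 13) = 18
B (Minnie): min(19, 16, 18, 6) = 6
G (Maxine): max(14, 12, 13) = 14
F (Minnie): min(14, 6) = 6
I (Maxine): max(6, 2) = 6
J (Maxine): max(3, 5, 20, 9) = 20
K (Maxine): max(4, 20) = 20
H (Minnie): min(6, 20, 20) = 6
Root (Maxine): max(6, 6, 6) = 6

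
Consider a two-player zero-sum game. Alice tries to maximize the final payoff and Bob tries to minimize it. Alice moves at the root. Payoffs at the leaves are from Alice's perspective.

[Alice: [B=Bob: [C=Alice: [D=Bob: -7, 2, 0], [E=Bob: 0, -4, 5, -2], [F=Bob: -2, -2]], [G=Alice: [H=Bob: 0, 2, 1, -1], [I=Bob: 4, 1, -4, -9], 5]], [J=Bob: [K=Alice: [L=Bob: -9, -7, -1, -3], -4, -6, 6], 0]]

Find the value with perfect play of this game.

D (Bob): min(-7, 2, 0) = -7
E (Bob): min(0, -4, 5, -2) = -4
F (Bob): min(-2, -2) = -2
C (Alice): max(-7, -4, -2) = -2
H (Bob): min(0, 2, 1, -1) = -1
I (Bob): min(4, 1, -4, -9) = -9
G (Alice): max(-1, -9, 5) = 5
B (Bob): min(-2, 5) = -2
L (Bob): min(-9, -7, -1, -3) = -9
K (Alice): max(-9, -4, -6, 6) = 6
J (Bob): min(6, 0) = 0
Root (Alice): max(-2, 0) = 0

0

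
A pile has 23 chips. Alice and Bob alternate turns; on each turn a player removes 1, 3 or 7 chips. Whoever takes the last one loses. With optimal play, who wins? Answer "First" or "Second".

Second

Mark each pile size as W (mover wins) or L (mover loses):
i:   0  1  2  3  4  5  6  7  8  9 10 11 12 13 14 15 16 17 18 19 20 21 22 23
     W  L  W  L  W  L  W  L  W  L  W  L  W  L  W  L  W  L  W  L  W  L  W  L
Position 23 is L, so the second player wins.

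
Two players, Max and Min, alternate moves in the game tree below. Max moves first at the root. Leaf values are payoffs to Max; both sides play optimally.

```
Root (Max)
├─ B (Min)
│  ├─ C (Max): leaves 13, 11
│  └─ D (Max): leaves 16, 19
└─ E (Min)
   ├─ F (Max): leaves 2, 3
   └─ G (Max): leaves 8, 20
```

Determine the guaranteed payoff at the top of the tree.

C (Max): max(13, 11) = 13
D (Max): max(16, 19) = 19
B (Min): min(13, 19) = 13
F (Max): max(2, 3) = 3
G (Max): max(8, 20) = 20
E (Min): min(3, 20) = 3
Root (Max): max(13, 3) = 13

13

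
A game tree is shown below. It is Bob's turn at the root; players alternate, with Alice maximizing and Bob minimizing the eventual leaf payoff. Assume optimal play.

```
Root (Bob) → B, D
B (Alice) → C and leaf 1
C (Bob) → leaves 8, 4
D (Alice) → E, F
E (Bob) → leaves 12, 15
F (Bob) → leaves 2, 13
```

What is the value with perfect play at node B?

4

C: min(8, 4) = 4
B: max(4, 1) = 4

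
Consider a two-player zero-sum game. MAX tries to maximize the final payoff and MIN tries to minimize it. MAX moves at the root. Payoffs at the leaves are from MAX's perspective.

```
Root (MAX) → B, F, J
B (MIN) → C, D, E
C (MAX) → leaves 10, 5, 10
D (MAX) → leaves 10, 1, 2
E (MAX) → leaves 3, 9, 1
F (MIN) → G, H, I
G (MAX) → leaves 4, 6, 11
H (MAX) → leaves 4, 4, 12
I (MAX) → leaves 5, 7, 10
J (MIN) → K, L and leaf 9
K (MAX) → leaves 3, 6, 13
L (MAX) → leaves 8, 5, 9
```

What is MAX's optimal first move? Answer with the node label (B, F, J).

F

C (MAX): max(10, 5, 10) = 10
D (MAX): max(10, 1, 2) = 10
E (MAX): max(3, 9, 1) = 9
B (MIN): min(10, 10, 9) = 9
G (MAX): max(4, 6, 11) = 11
H (MAX): max(4, 4, 12) = 12
I (MAX): max(5, 7, 10) = 10
F (MIN): min(11, 12, 10) = 10
K (MAX): max(3, 6, 13) = 13
L (MAX): max(8, 5, 9) = 9
J (MIN): min(13, 9, 9) = 9
Root (MAX): max(9, 10, 9) = 10
MAX picks the child with the highest value: F (value 10).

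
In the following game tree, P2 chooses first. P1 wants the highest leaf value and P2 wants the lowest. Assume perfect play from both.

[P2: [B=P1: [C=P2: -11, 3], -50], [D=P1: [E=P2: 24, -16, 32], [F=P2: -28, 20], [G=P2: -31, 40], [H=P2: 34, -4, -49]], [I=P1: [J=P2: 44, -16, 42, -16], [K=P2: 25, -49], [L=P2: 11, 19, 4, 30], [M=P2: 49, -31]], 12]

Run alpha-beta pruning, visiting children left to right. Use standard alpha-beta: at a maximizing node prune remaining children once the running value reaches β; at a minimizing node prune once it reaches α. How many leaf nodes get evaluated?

C [α=-∞,β=+∞]: v=-11
B [α=-∞,β=+∞]: v=-11
E [α=-∞,β=-11]: v=-16
F [α=-16,β=-11]: v=-28 after child 1 ≤ α → α-cutoff, skip 1
G [α=-16,β=-11]: v=-31 after child 1 ≤ α → α-cutoff, skip 1
H [α=-16,β=-11]: v=-49
D [α=-∞,β=-11]: v=-16
J [α=-∞,β=-16]: v=-16
I [α=-∞,β=-16]: v=-16 after child 1 ≥ β → β-cutoff, skip 3
Root [α=-∞,β=+∞]: v=-16
Leaves evaluated: 16 of 26.

16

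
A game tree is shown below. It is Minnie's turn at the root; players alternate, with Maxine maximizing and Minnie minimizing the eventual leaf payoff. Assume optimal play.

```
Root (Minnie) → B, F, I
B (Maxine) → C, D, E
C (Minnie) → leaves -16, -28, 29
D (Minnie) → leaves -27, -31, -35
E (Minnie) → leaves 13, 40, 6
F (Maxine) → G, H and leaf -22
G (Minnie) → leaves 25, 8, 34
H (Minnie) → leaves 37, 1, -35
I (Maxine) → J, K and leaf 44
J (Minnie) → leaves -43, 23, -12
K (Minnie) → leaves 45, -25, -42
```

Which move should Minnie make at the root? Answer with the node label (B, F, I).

C (Minnie): min(-16, -28, 29) = -28
D (Minnie): min(-27, -31, -35) = -35
E (Minnie): min(13, 40, 6) = 6
B (Maxine): max(-28, -35, 6) = 6
G (Minnie): min(25, 8, 34) = 8
H (Minnie): min(37, 1, -35) = -35
F (Maxine): max(8, -35, -22) = 8
J (Minnie): min(-43, 23, -12) = -43
K (Minnie): min(45, -25, -42) = -42
I (Maxine): max(-43, -42, 44) = 44
Root (Minnie): min(6, 8, 44) = 6
Minnie picks the child with the lowest value: B (value 6).

B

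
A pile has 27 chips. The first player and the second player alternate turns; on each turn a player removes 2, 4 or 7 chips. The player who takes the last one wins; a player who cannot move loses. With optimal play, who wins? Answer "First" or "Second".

Second

W/L table (W = player to move can force a win):
i:   0  1  2  3  4  5  6  7  8  9 10 11 12 13 14 15 16 17 18 19 20 21 22 23 24 25 26 27
     L  L  W  W  W  W  L  W  W  L  W  W  L  W  W  L  W  W  L  W  W  L  W  W  L  W  W  L
Position 27 is L, so the second player wins.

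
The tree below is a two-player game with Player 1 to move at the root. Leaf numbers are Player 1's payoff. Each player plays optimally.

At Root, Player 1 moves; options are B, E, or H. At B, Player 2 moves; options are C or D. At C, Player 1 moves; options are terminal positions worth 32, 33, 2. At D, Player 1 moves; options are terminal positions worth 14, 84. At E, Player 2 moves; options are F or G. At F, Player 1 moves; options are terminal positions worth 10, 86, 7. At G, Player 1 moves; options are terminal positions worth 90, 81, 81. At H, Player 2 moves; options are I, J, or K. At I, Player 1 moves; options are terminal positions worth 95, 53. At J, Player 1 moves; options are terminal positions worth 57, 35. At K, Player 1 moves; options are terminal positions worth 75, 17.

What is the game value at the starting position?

C (Player 1): max(32, 33, 2) = 33
D (Player 1): max(14, 84) = 84
B (Player 2): min(33, 84) = 33
F (Player 1): max(10, 86, 7) = 86
G (Player 1): max(90, 81, 81) = 90
E (Player 2): min(86, 90) = 86
I (Player 1): max(95, 53) = 95
J (Player 1): max(57, 35) = 57
K (Player 1): max(75, 17) = 75
H (Player 2): min(95, 57, 75) = 57
Root (Player 1): max(33, 86, 57) = 86

86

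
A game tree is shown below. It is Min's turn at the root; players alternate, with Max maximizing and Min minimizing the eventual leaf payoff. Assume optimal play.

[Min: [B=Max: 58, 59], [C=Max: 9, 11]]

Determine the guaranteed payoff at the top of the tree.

11

B (Max): max(58, 59) = 59
C (Max): max(9, 11) = 11
Root (Min): min(59, 11) = 11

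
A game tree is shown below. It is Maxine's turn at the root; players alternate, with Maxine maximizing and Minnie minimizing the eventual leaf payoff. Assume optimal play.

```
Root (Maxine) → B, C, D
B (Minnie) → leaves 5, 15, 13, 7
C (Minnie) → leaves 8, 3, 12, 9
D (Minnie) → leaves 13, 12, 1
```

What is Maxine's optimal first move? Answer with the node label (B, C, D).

B (Minnie): min(5, 15, 13, 7) = 5
C (Minnie): min(8, 3, 12, 9) = 3
D (Minnie): min(13, 12, 1) = 1
Root (Maxine): max(5, 3, 1) = 5
Maxine picks the child with the highest value: B (value 5).

B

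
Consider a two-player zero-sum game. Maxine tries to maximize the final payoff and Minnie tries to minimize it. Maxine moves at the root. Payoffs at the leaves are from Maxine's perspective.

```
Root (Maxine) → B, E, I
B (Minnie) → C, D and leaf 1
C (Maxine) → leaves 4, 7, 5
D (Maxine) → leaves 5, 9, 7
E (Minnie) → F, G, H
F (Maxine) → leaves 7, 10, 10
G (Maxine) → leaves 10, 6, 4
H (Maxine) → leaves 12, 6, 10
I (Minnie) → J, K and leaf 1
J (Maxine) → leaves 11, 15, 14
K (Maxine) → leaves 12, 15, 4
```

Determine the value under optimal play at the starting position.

C (Maxine): max(4, 7, 5) = 7
D (Maxine): max(5, 9, 7) = 9
B (Minnie): min(7, 9, 1) = 1
F (Maxine): max(7, 10, 10) = 10
G (Maxine): max(10, 6, 4) = 10
H (Maxine): max(12, 6, 10) = 12
E (Minnie): min(10, 10, 12) = 10
J (Maxine): max(11, 15, 14) = 15
K (Maxine): max(12, 15, 4) = 15
I (Minnie): min(15, 15, 1) = 1
Root (Maxine): max(1, 10, 1) = 10

10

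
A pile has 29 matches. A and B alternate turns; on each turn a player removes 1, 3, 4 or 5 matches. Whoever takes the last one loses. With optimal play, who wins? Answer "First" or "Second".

Mark each pile size as W (mover wins) or L (mover loses):
i:   0  1  2  3  4  5  6  7  8  9 10 11 12 13 14 15 16 17 18 19 20 21 22 23 24 25 26 27 28 29
     W  L  W  L  W  W  W  W  W  L  W  L  W  W  W  W  W  L  W  L  W  W  W  W  W  L  W  L  W  W
Position 29 is W, so the first player wins.

First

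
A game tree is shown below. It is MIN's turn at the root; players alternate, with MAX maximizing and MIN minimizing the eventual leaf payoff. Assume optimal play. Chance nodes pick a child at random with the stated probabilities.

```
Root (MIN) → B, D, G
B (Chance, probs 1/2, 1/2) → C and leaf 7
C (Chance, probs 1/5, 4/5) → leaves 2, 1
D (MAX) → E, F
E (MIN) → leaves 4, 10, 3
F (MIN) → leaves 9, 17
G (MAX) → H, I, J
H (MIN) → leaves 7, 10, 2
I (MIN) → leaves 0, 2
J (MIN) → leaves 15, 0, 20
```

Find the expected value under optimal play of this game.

2

C (Chance): 1/5·2 + 4/5·1 = 1.2
B (Chance): 1/2·1.2 + 1/2·7 = 4.1
E (MIN): min(4, 10, 3) = 3
F (MIN): min(9, 17) = 9
D (MAX): max(3, 9) = 9
H (MIN): min(7, 10, 2) = 2
I (MIN): min(0, 2) = 0
J (MIN): min(15, 0, 20) = 0
G (MAX): max(2, 0, 0) = 2
Root (MIN): min(4.1, 9, 2) = 2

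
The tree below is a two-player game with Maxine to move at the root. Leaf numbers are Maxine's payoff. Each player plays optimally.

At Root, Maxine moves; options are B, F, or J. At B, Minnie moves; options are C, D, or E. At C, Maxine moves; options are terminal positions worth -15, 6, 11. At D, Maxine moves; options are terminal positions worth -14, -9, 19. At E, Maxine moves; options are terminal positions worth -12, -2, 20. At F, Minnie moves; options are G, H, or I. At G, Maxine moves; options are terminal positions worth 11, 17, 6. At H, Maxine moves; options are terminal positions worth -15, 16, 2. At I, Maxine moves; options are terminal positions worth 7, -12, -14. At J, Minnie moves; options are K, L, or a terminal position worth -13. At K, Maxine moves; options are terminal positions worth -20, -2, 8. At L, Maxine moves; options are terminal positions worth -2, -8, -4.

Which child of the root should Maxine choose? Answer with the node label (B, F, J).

C (Maxine): max(-15, 6, 11) = 11
D (Maxine): max(-14, -9, 19) = 19
E (Maxine): max(-12, -2, 20) = 20
B (Minnie): min(11, 19, 20) = 11
G (Maxine): max(11, 17, 6) = 17
H (Maxine): max(-15, 16, 2) = 16
I (Maxine): max(7, -12, -14) = 7
F (Minnie): min(17, 16, 7) = 7
K (Maxine): max(-20, -2, 8) = 8
L (Maxine): max(-2, -8, -4) = -2
J (Minnie): min(8, -2, -13) = -13
Root (Maxine): max(11, 7, -13) = 11
Maxine picks the child with the highest value: B (value 11).

B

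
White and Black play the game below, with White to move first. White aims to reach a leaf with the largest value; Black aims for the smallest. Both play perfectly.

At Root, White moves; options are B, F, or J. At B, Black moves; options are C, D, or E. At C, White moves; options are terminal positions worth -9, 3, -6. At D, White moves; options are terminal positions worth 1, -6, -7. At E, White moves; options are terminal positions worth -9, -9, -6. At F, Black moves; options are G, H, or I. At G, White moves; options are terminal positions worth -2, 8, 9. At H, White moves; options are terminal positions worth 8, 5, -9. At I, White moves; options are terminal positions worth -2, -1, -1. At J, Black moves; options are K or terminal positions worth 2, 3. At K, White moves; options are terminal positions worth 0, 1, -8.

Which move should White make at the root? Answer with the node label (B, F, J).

J

C (White): max(-9, 3, -6) = 3
D (White): max(1, -6, -7) = 1
E (White): max(-9, -9, -6) = -6
B (Black): min(3, 1, -6) = -6
G (White): max(-2, 8, 9) = 9
H (White): max(8, 5, -9) = 8
I (White): max(-2, -1, -1) = -1
F (Black): min(9, 8, -1) = -1
K (White): max(0, 1, -8) = 1
J (Black): min(1, 2, 3) = 1
Root (White): max(-6, -1, 1) = 1
White picks the child with the highest value: J (value 1).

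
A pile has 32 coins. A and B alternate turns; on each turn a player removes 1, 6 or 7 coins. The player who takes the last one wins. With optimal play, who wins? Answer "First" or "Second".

W/L table (W = player to move can force a win):
i:   0  1  2  3  4  5  6  7  8  9 10 11 12 13 14 15 16 17 18 19 20 21 22 23 24 25 26 27 28 29 30 31 32
     L  W  L  W  L  W  W  W  W  W  W  W  L  W  L  W  L  W  W  W  W  W  W  W  L  W  L  W  L  W  W  W  W
Position 32 is W, so the first player wins.

First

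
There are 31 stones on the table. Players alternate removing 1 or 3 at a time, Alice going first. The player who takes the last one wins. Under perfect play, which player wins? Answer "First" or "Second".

First

Compute winning (W) and losing (L) positions by backward induction:
i:   0  1  2  3  4  5  6  7  8  9 10 11 12 13 14 15 16 17 18 19 20 21 22 23 24 25 26 27 28 29 30 31
     L  W  L  W  L  W  L  W  L  W  L  W  L  W  L  W  L  W  L  W  L  W  L  W  L  W  L  W  L  W  L  W
Position 31 is W, so the first player wins.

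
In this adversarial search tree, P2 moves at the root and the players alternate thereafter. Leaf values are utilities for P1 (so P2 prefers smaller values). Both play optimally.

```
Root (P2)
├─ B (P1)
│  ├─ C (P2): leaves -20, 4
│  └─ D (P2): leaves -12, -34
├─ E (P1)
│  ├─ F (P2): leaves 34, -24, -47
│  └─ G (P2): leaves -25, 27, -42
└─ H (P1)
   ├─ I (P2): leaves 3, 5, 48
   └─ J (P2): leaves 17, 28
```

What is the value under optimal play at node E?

F: min(34, -24, -47) = -47
G: min(-25, 27, -42) = -42
E: max(-47, -42) = -42

-42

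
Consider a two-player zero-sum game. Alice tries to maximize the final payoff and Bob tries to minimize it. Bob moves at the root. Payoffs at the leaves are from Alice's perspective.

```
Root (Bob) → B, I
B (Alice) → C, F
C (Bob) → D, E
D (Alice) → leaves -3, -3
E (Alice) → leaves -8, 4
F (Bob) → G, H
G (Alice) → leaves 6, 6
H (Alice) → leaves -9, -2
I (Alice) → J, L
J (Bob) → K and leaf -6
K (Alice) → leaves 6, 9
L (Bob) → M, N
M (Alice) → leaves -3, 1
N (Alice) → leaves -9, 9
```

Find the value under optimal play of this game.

-2

D (Alice): max(-3, -3) = -3
E (Alice): max(-8, 4) = 4
C (Bob): min(-3, 4) = -3
G (Alice): max(6, 6) = 6
H (Alice): max(-9, -2) = -2
F (Bob): min(6, -2) = -2
B (Alice): max(-3, -2) = -2
K (Alice): max(6, 9) = 9
J (Bob): min(9, -6) = -6
M (Alice): max(-3, 1) = 1
N (Alice): max(-9, 9) = 9
L (Bob): min(1, 9) = 1
I (Alice): max(-6, 1) = 1
Root (Bob): min(-2, 1) = -2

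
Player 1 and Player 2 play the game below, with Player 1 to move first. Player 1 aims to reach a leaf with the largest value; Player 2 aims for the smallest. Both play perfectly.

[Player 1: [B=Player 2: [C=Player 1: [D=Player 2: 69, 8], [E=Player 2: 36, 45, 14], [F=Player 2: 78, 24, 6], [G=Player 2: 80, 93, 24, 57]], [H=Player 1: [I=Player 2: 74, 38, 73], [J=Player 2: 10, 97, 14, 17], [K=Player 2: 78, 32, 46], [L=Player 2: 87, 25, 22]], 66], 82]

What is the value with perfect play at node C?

D: min(69, 8) = 8
E: min(36, 45, 14) = 14
F: min(78, 24, 6) = 6
G: min(80, 93, 24, 57) = 24
C: max(8, 14, 6, 24) = 24

24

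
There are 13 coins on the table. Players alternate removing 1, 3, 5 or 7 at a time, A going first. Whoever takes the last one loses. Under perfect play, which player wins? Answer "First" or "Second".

Second

i:   0  1  2  3  4  5  6  7  8  9 10 11 12 13
     W  L  W  L  W  L  W  L  W  L  W  L  W  L
Position 13 is L, so the second player wins.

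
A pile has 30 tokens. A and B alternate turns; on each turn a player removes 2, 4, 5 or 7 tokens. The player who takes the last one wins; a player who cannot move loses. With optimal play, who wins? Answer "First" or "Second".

Positions where the player to move wins (W) vs loses (L):
i:   0  1  2  3  4  5  6  7  8  9 10 11 12 13 14 15 16 17 18 19 20 21 22 23 24 25 26 27 28 29 30
     L  L  W  W  W  W  W  W  W  L  L  W  W  W  W  W  W  W  L  L  W  W  W  W  W  W  W  L  L  W  W
Position 30 is W, so the first player wins.

First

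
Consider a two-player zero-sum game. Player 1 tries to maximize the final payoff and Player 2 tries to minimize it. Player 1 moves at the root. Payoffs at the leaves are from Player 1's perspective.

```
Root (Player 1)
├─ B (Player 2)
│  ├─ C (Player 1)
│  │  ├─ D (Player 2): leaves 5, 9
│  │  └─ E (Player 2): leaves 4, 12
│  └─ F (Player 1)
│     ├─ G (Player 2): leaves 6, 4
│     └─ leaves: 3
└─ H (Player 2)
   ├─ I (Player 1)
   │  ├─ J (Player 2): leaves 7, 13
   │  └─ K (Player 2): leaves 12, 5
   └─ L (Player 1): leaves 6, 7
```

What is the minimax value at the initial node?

7

D (Player 2): min(5, 9) = 5
E (Player 2): min(4, 12) = 4
C (Player 1): max(5, 4) = 5
G (Player 2): min(6, 4) = 4
F (Player 1): max(4, 3) = 4
B (Player 2): min(5, 4) = 4
J (Player 2): min(7, 13) = 7
K (Player 2): min(12, 5) = 5
I (Player 1): max(7, 5) = 7
L (Player 1): max(6, 7) = 7
H (Player 2): min(7, 7) = 7
Root (Player 1): max(4, 7) = 7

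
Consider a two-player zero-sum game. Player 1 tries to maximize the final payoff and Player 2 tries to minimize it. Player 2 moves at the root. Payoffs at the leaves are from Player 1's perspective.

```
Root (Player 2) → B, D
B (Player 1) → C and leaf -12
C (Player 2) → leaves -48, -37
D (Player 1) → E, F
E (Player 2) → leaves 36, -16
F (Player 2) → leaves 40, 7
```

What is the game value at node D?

E: min(36, -16) = -16
F: min(40, 7) = 7
D: max(-16, 7) = 7

7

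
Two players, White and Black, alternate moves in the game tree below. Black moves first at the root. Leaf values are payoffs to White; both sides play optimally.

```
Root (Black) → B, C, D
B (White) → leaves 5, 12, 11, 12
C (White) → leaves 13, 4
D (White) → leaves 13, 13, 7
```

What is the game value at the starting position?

12

B (White): max(5, 12, 11, 12) = 12
C (White): max(13, 4) = 13
D (White): max(13, 13, 7) = 13
Root (Black): min(12, 13, 13) = 12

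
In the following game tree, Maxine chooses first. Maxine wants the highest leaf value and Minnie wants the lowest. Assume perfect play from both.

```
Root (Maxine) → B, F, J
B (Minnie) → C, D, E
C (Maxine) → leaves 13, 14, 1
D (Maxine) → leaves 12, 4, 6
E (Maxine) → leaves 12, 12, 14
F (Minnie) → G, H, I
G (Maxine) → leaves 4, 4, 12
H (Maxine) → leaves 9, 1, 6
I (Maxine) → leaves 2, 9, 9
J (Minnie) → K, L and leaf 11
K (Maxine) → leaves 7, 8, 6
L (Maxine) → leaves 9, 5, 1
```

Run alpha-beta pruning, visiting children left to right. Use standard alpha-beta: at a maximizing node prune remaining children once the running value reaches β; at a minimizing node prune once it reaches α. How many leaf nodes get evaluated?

C [α=-∞,β=+∞]: v=14
D [α=-∞,β=14]: v=12
E [α=-∞,β=12]: v=12 after child 1 ≥ β → β-cutoff, skip 2
B [α=-∞,β=+∞]: v=12
G [α=12,β=+∞]: v=12
F [α=12,β=+∞]: v=12 after child 1 ≤ α → α-cutoff, skip 2
K [α=12,β=+∞]: v=8
J [α=12,β=+∞]: v=8 after child 1 ≤ α → α-cutoff, skip 2
Root [α=-∞,β=+∞]: v=12
Leaves evaluated: 13 of 25.

13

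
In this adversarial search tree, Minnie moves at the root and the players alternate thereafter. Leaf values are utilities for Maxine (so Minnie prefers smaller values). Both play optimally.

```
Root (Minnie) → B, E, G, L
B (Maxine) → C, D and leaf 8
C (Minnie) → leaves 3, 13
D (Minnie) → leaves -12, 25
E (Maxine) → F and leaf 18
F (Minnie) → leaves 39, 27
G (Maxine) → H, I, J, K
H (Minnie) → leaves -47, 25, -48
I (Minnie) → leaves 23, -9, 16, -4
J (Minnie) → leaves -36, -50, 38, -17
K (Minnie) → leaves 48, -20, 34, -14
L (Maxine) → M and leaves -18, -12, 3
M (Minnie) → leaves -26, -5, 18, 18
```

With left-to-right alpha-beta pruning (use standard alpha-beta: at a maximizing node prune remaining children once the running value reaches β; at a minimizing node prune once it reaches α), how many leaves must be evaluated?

23

C [α=-∞,β=+∞]: v=3
D [α=3,β=+∞]: v=-12 after child 1 ≤ α → α-cutoff, skip 1
B [α=-∞,β=+∞]: v=8
F [α=-∞,β=8]: v=27
E [α=-∞,β=8]: v=27 after child 1 ≥ β → β-cutoff, skip 1
H [α=-∞,β=8]: v=-48
I [α=-48,β=8]: v=-9
J [α=-9,β=8]: v=-36 after child 1 ≤ α → α-cutoff, skip 3
K [α=-9,β=8]: v=-20 after child 2 ≤ α → α-cutoff, skip 2
G [α=-∞,β=8]: v=-9
M [α=-∞,β=-9]: v=-26
L [α=-∞,β=-9]: v=3
Root [α=-∞,β=+∞]: v=-9
Leaves evaluated: 23 of 30.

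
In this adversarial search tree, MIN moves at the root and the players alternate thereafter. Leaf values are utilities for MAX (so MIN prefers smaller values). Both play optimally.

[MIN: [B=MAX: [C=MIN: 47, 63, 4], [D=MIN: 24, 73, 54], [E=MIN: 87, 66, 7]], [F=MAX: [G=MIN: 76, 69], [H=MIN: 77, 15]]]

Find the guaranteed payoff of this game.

C (MIN): min(47, 63, 4) = 4
D (MIN): min(24, 73, 54) = 24
E (MIN): min(87, 66, 7) = 7
B (MAX): max(4, 24, 7) = 24
G (MIN): min(76, 69) = 69
H (MIN): min(77, 15) = 15
F (MAX): max(69, 15) = 69
Root (MIN): min(24, 69) = 24

24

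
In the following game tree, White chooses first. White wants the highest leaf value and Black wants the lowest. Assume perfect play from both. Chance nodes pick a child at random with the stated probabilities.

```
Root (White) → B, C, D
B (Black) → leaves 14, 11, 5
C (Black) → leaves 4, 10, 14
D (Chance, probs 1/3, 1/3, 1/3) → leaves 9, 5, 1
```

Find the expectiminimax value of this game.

5

B (Black): min(14, 11, 5) = 5
C (Black): min(4, 10, 14) = 4
D (Chance): 1/3·9 + 1/3·5 + 1/3·1 = 5
Root (White): max(5, 4, 5) = 5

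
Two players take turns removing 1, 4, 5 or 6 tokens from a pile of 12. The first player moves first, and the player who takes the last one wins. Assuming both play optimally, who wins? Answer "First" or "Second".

First

Positions where the player to move wins (W) vs loses (L):
i:   0  1  2  3  4  5  6  7  8  9 10 11 12
     L  W  L  W  W  W  W  W  W  L  W  L  W
Position 12 is W, so the first player wins.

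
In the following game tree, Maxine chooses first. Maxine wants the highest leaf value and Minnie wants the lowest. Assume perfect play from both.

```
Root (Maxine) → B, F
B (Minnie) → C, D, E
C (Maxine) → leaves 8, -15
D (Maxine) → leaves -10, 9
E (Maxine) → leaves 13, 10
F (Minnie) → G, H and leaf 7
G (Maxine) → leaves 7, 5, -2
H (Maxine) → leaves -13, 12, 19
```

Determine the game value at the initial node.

C (Maxine): max(8, -15) = 8
D (Maxine): max(-10, 9) = 9
E (Maxine): max(13, 10) = 13
B (Minnie): min(8, 9, 13) = 8
G (Maxine): max(7, 5, -2) = 7
H (Maxine): max(-13, 12, 19) = 19
F (Minnie): min(7, 19, 7) = 7
Root (Maxine): max(8, 7) = 8

8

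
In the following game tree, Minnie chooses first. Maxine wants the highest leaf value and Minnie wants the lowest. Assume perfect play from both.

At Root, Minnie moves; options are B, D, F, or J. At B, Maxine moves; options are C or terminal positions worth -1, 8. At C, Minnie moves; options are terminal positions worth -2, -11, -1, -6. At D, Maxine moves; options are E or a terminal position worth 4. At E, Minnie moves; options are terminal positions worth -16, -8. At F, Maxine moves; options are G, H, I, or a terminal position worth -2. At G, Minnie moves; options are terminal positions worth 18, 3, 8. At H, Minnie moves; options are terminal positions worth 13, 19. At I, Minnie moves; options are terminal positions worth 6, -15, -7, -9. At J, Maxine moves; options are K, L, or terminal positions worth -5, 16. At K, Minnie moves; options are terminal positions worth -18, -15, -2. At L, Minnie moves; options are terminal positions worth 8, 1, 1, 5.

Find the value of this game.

C (Minnie): min(-2, -11, -1, -6) = -11
B (Maxine): max(-11, -1, 8) = 8
E (Minnie): min(-16, -8) = -16
D (Maxine): max(-16, 4) = 4
G (Minnie): min(18, 3, 8) = 3
H (Minnie): min(13, 19) = 13
I (Minnie): min(6, -15, -7, -9) = -15
F (Maxine): max(3, 13, -15, -2) = 13
K (Minnie): min(-18, -15, -2) = -18
L (Minnie): min(8, 1, 1, 5) = 1
J (Maxine): max(-18, 1, -5, 16) = 16
Root (Minnie): min(8, 4, 13, 16) = 4

4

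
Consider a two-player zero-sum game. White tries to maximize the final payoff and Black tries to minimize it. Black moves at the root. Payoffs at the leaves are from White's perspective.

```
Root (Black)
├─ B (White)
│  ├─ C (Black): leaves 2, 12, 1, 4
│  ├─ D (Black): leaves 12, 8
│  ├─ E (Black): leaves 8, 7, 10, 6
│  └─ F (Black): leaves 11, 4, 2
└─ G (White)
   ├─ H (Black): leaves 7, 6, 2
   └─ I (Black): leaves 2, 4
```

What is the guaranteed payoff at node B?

8

C: min(2, 12, 1, 4) = 1
D: min(12, 8) = 8
E: min(8, 7, 10, 6) = 6
F: min(11, 4, 2) = 2
B: max(1, 8, 6, 2) = 8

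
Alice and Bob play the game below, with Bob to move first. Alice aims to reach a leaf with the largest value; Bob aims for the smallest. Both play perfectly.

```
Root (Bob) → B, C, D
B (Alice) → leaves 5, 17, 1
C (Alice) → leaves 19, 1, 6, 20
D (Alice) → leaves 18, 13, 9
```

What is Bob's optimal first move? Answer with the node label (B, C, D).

B (Alice): max(5, 17, 1) = 17
C (Alice): max(19, 1, 6, 20) = 20
D (Alice): max(18, 13, 9) = 18
Root (Bob): min(17, 20, 18) = 17
Bob picks the child with the lowest value: B (value 17).

B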